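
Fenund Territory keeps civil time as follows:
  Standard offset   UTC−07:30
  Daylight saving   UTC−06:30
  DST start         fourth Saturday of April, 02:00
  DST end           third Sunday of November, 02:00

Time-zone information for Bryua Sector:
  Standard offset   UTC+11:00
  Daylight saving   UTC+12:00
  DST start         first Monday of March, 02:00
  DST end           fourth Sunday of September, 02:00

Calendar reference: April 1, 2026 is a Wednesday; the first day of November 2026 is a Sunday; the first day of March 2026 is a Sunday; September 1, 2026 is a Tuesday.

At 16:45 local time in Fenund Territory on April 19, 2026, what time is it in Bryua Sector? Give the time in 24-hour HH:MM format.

12:15

1 April 2026 is a Wednesday, so the first Saturday is April 4 and the fourth is April 25.
1 November 2026 is a Sunday, so the first Sunday is November 1 and the third is November 15.
Daylight saving runs 25 April – 15 November; April 19, 2026 is outside that window, so Fenund Territory is on standard time at UTC−07:30.
16:45 Fenund Territory + 7h30m = 00:15 UTC (rolling into the next day, 20 April 2026).
1 March 2026 is a Sunday, so the first Monday is March 2.
1 September 2026 is a Tuesday, so the first Sunday is September 6 and the fourth is September 27.
At the standard offset (UTC+11:00), 00:15 UTC + 11h = 11:15 Bryua Sector standard time.
Daylight saving runs 2 March – 27 September; the standard-time date in Bryua Sector, April 20, 2026, is inside that window, so Bryua Sector is at UTC+12:00.
00:15 UTC + 12h = 12:15 Bryua Sector.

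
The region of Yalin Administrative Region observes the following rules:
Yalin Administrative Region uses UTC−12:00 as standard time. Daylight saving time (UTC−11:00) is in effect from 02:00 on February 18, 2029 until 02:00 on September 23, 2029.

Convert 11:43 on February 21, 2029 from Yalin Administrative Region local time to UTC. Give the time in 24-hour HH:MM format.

22:43

February 21, 2029 lies within the daylight-saving period (18 February – 23 September), so Yalin Administrative Region is on daylight time, UTC−11:00.
11:43 local + 11h = 22:43 UTC.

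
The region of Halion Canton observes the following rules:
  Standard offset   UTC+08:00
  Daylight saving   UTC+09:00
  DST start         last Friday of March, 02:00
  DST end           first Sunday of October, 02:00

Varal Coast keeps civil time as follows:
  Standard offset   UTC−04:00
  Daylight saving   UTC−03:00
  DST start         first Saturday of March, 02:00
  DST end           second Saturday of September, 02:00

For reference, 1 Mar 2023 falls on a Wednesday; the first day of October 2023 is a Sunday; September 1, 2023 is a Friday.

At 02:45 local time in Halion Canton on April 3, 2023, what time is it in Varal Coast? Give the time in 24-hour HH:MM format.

14:45

1 March 2023 is a Wednesday, so Fridays fall on 3, 10, 17, 24, 31; the last is March 31.
1 October 2023 is a Sunday, so the first Sunday is October 1.
Daylight saving runs 31 March – 1 October; April 3, 2023 is inside that window, so Halion Canton is at UTC+09:00.
02:45 Halion Canton − 9h = 17:45 UTC (rolling into the previous day, 2 April 2023).
1 March 2023 is a Wednesday, so the first Saturday is March 4.
1 September 2023 is a Friday, so the first Saturday is September 2 and the second is September 9.
At the standard offset (UTC−04:00), 17:45 UTC − 4h = 13:45 Varal Coast standard time.
The standard-time date in Varal Coast, April 2, 2023, falls between 4 March and 9 September, so daylight saving is in effect and Varal Coast is at UTC−03:00.
17:45 UTC − 3h = 14:45 Varal Coast.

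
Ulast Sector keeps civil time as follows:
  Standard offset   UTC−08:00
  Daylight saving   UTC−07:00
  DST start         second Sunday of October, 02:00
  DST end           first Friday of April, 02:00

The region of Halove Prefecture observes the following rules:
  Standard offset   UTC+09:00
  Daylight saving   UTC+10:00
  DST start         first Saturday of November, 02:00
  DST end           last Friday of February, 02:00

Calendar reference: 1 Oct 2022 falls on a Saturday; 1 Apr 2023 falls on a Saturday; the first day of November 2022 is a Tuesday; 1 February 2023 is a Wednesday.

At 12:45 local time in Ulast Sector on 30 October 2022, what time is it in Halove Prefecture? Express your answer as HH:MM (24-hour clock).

04:45

1 October 2022 is a Saturday, so the first Sunday is October 2 and the second is October 9.
1 April 2023 is a Saturday, so the first Friday is April 7.
30 October 2022 lies within the daylight-saving period (9 October 2022 – 7 April 2023), so Ulast Sector is on daylight time, UTC−07:00.
12:45 Ulast Sector + 7h = 19:45 UTC.
1 November 2022 is a Tuesday, so the first Saturday is November 5.
1 February 2023 is a Wednesday, so Fridays fall on 3, 10, 17, 24; the last is February 24.
At the standard offset (UTC+09:00), 19:45 UTC + 9h = 04:45 Halove Prefecture standard time (rolling into the next day, 31 October 2022).
The standard-time date in Halove Prefecture, 31 October 2022, is outside the daylight-saving period (5 November 2022 – 24 February 2023), so Halove Prefecture is on standard time, UTC+09:00.
19:45 UTC + 9h = 04:45 Halove Prefecture (rolling into the next day, 31 October 2022).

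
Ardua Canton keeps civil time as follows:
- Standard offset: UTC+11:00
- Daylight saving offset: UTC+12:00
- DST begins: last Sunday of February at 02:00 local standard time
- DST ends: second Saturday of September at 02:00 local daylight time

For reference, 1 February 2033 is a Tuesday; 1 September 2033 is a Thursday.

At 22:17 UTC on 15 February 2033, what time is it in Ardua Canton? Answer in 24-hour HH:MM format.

09:17

1 February 2033 is a Tuesday, so Sundays fall on 6, 13, 20, 27; the last is February 27.
1 September 2033 is a Thursday, so the first Saturday is September 3 and the second is September 10.
At the standard offset (UTC+11:00), 22:17 UTC + 11h = 09:17 Ardua Canton standard time (rolling into the next day, 16 February 2033).
The standard-time date in Ardua Canton, 16 February 2033, does not fall between 27 February and 10 September, so daylight saving is not in effect and Ardua Canton is at UTC+11:00.
22:17 UTC + 11h = 09:17 local (rolling into the next day, 16 February 2033).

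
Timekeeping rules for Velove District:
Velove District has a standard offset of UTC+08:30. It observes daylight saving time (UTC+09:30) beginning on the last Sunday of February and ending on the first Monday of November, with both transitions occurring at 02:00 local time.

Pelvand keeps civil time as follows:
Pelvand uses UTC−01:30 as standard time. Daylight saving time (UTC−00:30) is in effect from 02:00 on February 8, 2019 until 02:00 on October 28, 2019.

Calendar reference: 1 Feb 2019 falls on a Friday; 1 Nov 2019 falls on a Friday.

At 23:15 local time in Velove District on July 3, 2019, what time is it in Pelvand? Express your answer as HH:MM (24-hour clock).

13:15

1 February 2019 is a Friday, so Sundays fall on 3, 10, 17, 24; the last is February 24.
1 November 2019 is a Friday, so the first Monday is November 4.
July 3, 2019 lies within the daylight-saving period (24 February – 4 November), so Velove District is on daylight time, UTC+09:30.
23:15 Velove District − 9h30m = 13:45 UTC.
At the standard offset (UTC−01:30), 13:45 UTC − 1h30m = 12:15 Pelvand standard time.
The standard-time date in Pelvand, July 3, 2019, lies within the daylight-saving period (8 February – 28 October), so Pelvand is on daylight time, UTC−00:30.
13:45 UTC − 0h30m = 13:15 Pelvand.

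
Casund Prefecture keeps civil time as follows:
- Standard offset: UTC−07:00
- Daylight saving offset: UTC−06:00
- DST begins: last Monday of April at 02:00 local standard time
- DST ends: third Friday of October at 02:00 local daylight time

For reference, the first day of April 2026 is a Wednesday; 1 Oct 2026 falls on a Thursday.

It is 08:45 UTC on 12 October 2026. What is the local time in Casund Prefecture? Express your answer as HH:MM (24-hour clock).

02:45

1 April 2026 is a Wednesday, so Mondays fall on 6, 13, 20, 27; the last is April 27.
1 October 2026 is a Thursday, so the first Friday is October 2 and the third is October 16.
At the standard offset (UTC−07:00), 08:45 UTC − 7h = 01:45 Casund Prefecture standard time.
The standard-time date in Casund Prefecture, 12 October 2026, lies within the daylight-saving period (27 April – 16 October), so Casund Prefecture is on daylight time, UTC−06:00.
08:45 UTC − 6h = 02:45 local.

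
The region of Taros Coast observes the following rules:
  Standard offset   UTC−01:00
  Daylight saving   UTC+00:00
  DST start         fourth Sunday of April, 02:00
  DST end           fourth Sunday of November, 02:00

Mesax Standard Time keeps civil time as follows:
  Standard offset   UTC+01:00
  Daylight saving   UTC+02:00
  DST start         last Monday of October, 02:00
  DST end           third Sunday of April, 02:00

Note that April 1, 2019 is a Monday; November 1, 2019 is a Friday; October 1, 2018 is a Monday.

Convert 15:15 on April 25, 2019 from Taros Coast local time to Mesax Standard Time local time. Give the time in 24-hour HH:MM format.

1 April 2019 is a Monday, so the first Sunday is April 7 and the fourth is April 28.
1 November 2019 is a Friday, so the first Sunday is November 3 and the fourth is November 24.
April 25, 2019 is outside the daylight-saving period (28 April – 24 November), so Taros Coast is on standard time, UTC−01:00.
15:15 Taros Coast + 1h = 16:15 UTC.
1 October 2018 is a Monday, so Mondays fall on 1, 8, 15, 22, 29; the last is October 29.
1 April 2019 is a Monday, so the first Sunday is April 7 and the third is April 21.
At the standard offset (UTC+01:00), 16:15 UTC + 1h = 17:15 Mesax Standard Time standard time.
The standard-time date in Mesax Standard Time, April 25, 2019, does not fall between 29 October 2018 and 21 April 2019, so daylight saving is not in effect and Mesax Standard Time is at UTC+01:00.
16:15 UTC + 1h = 17:15 Mesax Standard Time.

17:15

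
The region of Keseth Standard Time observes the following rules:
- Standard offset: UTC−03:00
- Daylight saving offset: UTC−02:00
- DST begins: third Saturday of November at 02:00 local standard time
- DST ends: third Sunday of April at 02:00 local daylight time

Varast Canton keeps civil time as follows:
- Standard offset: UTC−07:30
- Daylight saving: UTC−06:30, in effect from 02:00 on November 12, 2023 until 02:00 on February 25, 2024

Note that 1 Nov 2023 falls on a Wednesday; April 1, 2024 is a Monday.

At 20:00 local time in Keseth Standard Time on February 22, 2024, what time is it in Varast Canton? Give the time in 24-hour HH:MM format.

15:30

1 November 2023 is a Wednesday, so the first Saturday is November 4 and the third is November 18.
1 April 2024 is a Monday, so the first Sunday is April 7 and the third is April 21.
February 22, 2024 lies within the daylight-saving period (18 November 2023 – 21 April 2024), so Keseth Standard Time is on daylight time, UTC−02:00.
20:00 Keseth Standard Time + 2h = 22:00 UTC.
At the standard offset (UTC−07:30), 22:00 UTC − 7h30m = 14:30 Varast Canton standard time.
The standard-time date in Varast Canton, February 22, 2024, falls between 12 November 2023 and 25 February 2024, so daylight saving is in effect and Varast Canton is at UTC−06:30.
22:00 UTC − 6h30m = 15:30 Varast Canton.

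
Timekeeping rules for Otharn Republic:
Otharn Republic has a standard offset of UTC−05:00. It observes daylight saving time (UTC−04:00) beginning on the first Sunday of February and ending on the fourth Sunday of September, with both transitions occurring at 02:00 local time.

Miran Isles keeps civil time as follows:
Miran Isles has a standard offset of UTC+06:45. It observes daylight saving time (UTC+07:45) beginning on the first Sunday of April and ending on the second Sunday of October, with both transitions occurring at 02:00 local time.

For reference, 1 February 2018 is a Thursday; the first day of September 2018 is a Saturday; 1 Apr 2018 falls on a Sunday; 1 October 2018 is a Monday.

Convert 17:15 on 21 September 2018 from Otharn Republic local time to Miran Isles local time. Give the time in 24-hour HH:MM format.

05:00

1 February 2018 is a Thursday, so the first Sunday is February 4.
1 September 2018 is a Saturday, so the first Sunday is September 2 and the fourth is September 23.
Daylight saving runs 4 February – 23 September; 21 September 2018 is inside that window, so Otharn Republic is at UTC−04:00.
17:15 Otharn Republic + 4h = 21:15 UTC.
1 April 2018 is a Sunday, so the first Sunday is April 1.
1 October 2018 is a Monday, so the first Sunday is October 7 and the second is October 14.
At the standard offset (UTC+06:45), 21:15 UTC + 6h45m = 04:00 Miran Isles standard time (rolling into the next day, 22 September 2018).
The standard-time date in Miran Isles, 22 September 2018, falls between 1 April and 14 October, so daylight saving is in effect and Miran Isles is at UTC+07:45.
21:15 UTC + 7h45m = 05:00 Miran Isles (rolling into the next day, 22 September 2018).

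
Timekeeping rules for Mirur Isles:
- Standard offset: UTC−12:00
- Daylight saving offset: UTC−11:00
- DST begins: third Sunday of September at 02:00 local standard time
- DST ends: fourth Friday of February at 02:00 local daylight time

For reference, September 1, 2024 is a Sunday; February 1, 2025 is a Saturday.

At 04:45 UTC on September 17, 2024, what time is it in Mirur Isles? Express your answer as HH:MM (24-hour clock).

1 September 2024 is a Sunday, so the first Sunday is September 1 and the third is September 15.
1 February 2025 is a Saturday, so the first Friday is February 7 and the fourth is February 28.
At the standard offset (UTC−12:00), 04:45 UTC − 12h = 16:45 Mirur Isles standard time (rolling into the previous day, 16 September 2024).
The standard-time date in Mirur Isles, September 16, 2024, falls between 15 September 2024 and 28 February 2025, so daylight saving is in effect and Mirur Isles is at UTC−11:00.
04:45 UTC − 11h = 17:45 local (rolling into the previous day, 16 September 2024).

17:45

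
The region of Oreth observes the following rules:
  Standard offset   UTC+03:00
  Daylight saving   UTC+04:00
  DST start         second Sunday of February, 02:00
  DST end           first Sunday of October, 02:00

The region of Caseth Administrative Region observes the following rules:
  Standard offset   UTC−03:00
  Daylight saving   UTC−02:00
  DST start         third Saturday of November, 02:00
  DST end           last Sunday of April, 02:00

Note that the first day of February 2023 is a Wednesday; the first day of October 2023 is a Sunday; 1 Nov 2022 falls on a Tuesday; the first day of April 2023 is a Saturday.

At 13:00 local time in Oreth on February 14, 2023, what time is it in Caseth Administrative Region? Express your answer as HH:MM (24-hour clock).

1 February 2023 is a Wednesday, so the first Sunday is February 5 and the second is February 12.
1 October 2023 is a Sunday, so the first Sunday is October 1.
February 14, 2023 falls between 12 February and 1 October, so daylight saving is in effect and Oreth is at UTC+04:00.
13:00 Oreth − 4h = 09:00 UTC.
1 November 2022 is a Tuesday, so the first Saturday is November 5 and the third is November 19.
1 April 2023 is a Saturday, so Sundays fall on 2, 9, 16, 23, 30; the last is April 30.
At the standard offset (UTC−03:00), 09:00 UTC − 3h = 06:00 Caseth Administrative Region standard time.
Daylight saving runs 19 November 2022 – 30 April 2023; the standard-time date in Caseth Administrative Region, February 14, 2023, is inside that window, so Caseth Administrative Region is at UTC−02:00.
09:00 UTC − 2h = 07:00 Caseth Administrative Region.

07:00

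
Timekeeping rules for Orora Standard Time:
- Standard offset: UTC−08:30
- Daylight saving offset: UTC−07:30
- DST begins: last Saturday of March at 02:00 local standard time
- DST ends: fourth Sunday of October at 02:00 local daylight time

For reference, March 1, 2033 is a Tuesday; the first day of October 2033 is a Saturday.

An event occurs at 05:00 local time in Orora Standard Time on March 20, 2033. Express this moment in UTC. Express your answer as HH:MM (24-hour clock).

13:30

1 March 2033 is a Tuesday, so Saturdays fall on 5, 12, 19, 26; the last is March 26.
1 October 2033 is a Saturday, so the first Sunday is October 2 and the fourth is October 23.
March 20, 2033 does not fall between 26 March and 23 October, so daylight saving is not in effect and Orora Standard Time is at UTC−08:30.
05:00 local + 8h30m = 13:30 UTC.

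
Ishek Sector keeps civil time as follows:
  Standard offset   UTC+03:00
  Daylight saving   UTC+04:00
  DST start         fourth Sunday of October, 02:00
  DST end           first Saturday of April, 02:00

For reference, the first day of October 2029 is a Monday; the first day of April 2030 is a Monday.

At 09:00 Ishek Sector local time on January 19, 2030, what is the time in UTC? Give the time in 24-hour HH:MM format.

1 October 2029 is a Monday, so the first Sunday is October 7 and the fourth is October 28.
1 April 2030 is a Monday, so the first Saturday is April 6.
January 19, 2030 lies within the daylight-saving period (28 October 2029 – 6 April 2030), so Ishek Sector is on daylight time, UTC+04:00.
09:00 local − 4h = 05:00 UTC.

05:00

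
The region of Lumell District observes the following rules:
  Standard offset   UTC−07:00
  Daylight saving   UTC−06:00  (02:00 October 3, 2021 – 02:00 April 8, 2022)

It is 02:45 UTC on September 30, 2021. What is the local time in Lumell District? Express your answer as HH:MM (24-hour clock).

At the standard offset (UTC−07:00), 02:45 UTC − 7h = 19:45 Lumell District standard time (rolling into the previous day, 29 September 2021).
The standard-time date in Lumell District, September 29, 2021, is outside the daylight-saving period (3 October 2021 – 8 April 2022), so Lumell District is on standard time, UTC−07:00.
02:45 UTC − 7h = 19:45 local (rolling into the previous day, 29 September 2021).

19:45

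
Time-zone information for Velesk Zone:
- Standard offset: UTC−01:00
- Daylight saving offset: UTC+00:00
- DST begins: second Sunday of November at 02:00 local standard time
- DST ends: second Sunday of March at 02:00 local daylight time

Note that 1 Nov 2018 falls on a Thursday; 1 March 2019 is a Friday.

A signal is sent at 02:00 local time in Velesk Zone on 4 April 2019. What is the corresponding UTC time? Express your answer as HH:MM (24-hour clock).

1 November 2018 is a Thursday, so the first Sunday is November 4 and the second is November 11.
1 March 2019 is a Friday, so the first Sunday is March 3 and the second is March 10.
Daylight saving runs 11 November 2018 – 10 March 2019; 4 April 2019 is outside that window, so Velesk Zone is on standard time at UTC−01:00.
02:00 local + 1h = 03:00 UTC.

03:00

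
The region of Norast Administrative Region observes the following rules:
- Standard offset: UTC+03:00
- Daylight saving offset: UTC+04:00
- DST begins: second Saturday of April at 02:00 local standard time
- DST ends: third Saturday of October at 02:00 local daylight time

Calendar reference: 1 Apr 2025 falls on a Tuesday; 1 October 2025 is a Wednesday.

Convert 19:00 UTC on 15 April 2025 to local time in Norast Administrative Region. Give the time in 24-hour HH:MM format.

23:00

1 April 2025 is a Tuesday, so the first Saturday is April 5 and the second is April 12.
1 October 2025 is a Wednesday, so the first Saturday is October 4 and the third is October 18.
At the standard offset (UTC+03:00), 19:00 UTC + 3h = 22:00 Norast Administrative Region standard time.
The standard-time date in Norast Administrative Region, 15 April 2025, falls between 12 April and 18 October, so daylight saving is in effect and Norast Administrative Region is at UTC+04:00.
19:00 UTC + 4h = 23:00 local.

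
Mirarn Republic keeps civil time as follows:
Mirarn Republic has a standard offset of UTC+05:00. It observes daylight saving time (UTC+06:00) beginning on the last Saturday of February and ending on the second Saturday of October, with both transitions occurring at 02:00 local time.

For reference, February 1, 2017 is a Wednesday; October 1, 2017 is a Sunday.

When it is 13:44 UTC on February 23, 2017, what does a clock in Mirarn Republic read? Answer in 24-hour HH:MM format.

1 February 2017 is a Wednesday, so Saturdays fall on 4, 11, 18, 25; the last is February 25.
1 October 2017 is a Sunday, so the first Saturday is October 7 and the second is October 14.
At the standard offset (UTC+05:00), 13:44 UTC + 5h = 18:44 Mirarn Republic standard time.
The standard-time date in Mirarn Republic, February 23, 2017, is outside the daylight-saving period (25 February – 14 October), so Mirarn Republic is on standard time, UTC+05:00.
13:44 UTC + 5h = 18:44 local.

18:44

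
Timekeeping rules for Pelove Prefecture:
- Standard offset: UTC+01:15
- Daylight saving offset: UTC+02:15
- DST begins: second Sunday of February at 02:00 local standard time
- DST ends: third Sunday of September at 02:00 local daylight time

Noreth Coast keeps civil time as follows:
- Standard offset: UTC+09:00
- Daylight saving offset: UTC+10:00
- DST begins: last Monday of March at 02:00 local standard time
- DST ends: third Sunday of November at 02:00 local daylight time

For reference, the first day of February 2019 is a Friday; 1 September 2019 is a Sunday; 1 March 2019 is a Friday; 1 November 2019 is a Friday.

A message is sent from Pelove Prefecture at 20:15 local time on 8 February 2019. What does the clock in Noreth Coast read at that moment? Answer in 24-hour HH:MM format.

04:00

1 February 2019 is a Friday, so the first Sunday is February 3 and the second is February 10.
1 September 2019 is a Sunday, so the first Sunday is September 1 and the third is September 15.
8 February 2019 does not fall between 10 February and 15 September, so daylight saving is not in effect and Pelove Prefecture is at UTC+01:15.
20:15 Pelove Prefecture − 1h15m = 19:00 UTC.
1 March 2019 is a Friday, so Mondays fall on 4, 11, 18, 25; the last is March 25.
1 November 2019 is a Friday, so the first Sunday is November 3 and the third is November 17.
At the standard offset (UTC+09:00), 19:00 UTC + 9h = 04:00 Noreth Coast standard time (rolling into the next day, 9 February 2019).
The standard-time date in Noreth Coast, 9 February 2019, does not fall between 25 March and 17 November, so daylight saving is not in effect and Noreth Coast is at UTC+09:00.
19:00 UTC + 9h = 04:00 Noreth Coast (rolling into the next day, 9 February 2019).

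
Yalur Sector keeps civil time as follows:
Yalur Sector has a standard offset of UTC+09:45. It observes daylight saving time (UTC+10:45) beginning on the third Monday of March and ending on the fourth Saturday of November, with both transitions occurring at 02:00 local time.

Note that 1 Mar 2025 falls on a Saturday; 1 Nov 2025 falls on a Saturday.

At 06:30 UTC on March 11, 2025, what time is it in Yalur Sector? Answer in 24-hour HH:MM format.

1 March 2025 is a Saturday, so the first Monday is March 3 and the third is March 17.
1 November 2025 is a Saturday, so the first Saturday is November 1 and the fourth is November 22.
At the standard offset (UTC+09:45), 06:30 UTC + 9h45m = 16:15 Yalur Sector standard time.
Daylight saving runs 17 March – 22 November; the standard-time date in Yalur Sector, March 11, 2025, is outside that window, so Yalur Sector is on standard time at UTC+09:45.
06:30 UTC + 9h45m = 16:15 local.

16:15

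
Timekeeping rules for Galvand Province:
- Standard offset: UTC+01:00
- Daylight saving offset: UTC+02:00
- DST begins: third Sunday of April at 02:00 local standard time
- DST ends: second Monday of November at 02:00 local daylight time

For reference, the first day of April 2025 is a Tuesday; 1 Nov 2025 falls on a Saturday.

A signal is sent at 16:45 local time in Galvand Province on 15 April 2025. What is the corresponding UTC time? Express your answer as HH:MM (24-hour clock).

15:45

1 April 2025 is a Tuesday, so the first Sunday is April 6 and the third is April 20.
1 November 2025 is a Saturday, so the first Monday is November 3 and the second is November 10.
15 April 2025 does not fall between 20 April and 10 November, so daylight saving is not in effect and Galvand Province is at UTC+01:00.
16:45 local − 1h = 15:45 UTC.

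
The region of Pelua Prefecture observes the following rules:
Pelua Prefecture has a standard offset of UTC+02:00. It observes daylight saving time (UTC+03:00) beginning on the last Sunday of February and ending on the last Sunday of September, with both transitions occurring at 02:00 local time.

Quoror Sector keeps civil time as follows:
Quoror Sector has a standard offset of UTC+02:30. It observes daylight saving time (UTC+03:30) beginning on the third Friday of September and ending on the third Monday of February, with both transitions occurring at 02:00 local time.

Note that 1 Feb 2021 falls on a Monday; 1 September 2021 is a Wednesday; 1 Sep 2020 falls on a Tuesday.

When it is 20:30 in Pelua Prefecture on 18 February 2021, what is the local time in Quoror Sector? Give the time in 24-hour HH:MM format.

1 February 2021 is a Monday, so Sundays fall on 7, 14, 21, 28; the last is February 28.
1 September 2021 is a Wednesday, so Sundays fall on 5, 12, 19, 26; the last is September 26.
18 February 2021 does not fall between 28 February and 26 September, so daylight saving is not in effect and Pelua Prefecture is at UTC+02:00.
20:30 Pelua Prefecture − 2h = 18:30 UTC.
1 September 2020 is a Tuesday, so the first Friday is September 4 and the third is September 18.
1 February 2021 is a Monday, so the first Monday is February 1 and the third is February 15.
At the standard offset (UTC+02:30), 18:30 UTC + 2h30m = 21:00 Quoror Sector standard time.
The standard-time date in Quoror Sector, 18 February 2021, is outside the daylight-saving period (18 September 2020 – 15 February 2021), so Quoror Sector is on standard time, UTC+02:30.
18:30 UTC + 2h30m = 21:00 Quoror Sector.

21:00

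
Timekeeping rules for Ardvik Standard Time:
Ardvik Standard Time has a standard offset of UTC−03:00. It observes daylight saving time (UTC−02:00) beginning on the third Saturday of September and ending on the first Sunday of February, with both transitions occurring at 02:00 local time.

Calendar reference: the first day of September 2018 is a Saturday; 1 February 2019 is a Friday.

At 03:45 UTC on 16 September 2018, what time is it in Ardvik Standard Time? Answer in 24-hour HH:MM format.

1 September 2018 is a Saturday, so the first Saturday is September 1 and the third is September 15.
1 February 2019 is a Friday, so the first Sunday is February 3.
At the standard offset (UTC−03:00), 03:45 UTC − 3h = 00:45 Ardvik Standard Time standard time.
The standard-time date in Ardvik Standard Time, 16 September 2018, lies within the daylight-saving period (15 September 2018 – 3 February 2019), so Ardvik Standard Time is on daylight time, UTC−02:00.
03:45 UTC − 2h = 01:45 local.

01:45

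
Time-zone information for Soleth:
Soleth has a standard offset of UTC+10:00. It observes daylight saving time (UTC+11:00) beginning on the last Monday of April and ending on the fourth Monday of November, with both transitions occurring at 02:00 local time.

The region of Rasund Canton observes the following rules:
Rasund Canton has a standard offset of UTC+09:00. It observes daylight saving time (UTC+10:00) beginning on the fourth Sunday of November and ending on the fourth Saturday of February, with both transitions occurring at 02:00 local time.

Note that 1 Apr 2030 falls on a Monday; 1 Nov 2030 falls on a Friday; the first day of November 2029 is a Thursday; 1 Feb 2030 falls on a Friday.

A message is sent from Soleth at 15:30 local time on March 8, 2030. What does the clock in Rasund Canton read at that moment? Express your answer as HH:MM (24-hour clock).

1 April 2030 is a Monday, so Mondays fall on 1, 8, 15, 22, 29; the last is April 29.
1 November 2030 is a Friday, so the first Monday is November 4 and the fourth is November 25.
Daylight saving runs 29 April – 25 November; March 8, 2030 is outside that window, so Soleth is on standard time at UTC+10:00.
15:30 Soleth − 10h = 05:30 UTC.
1 November 2029 is a Thursday, so the first Sunday is November 4 and the fourth is November 25.
1 February 2030 is a Friday, so the first Saturday is February 2 and the fourth is February 23.
At the standard offset (UTC+09:00), 05:30 UTC + 9h = 14:30 Rasund Canton standard time.
Daylight saving runs 25 November 2029 – 23 February 2030; the standard-time date in Rasund Canton, March 8, 2030, is outside that window, so Rasund Canton is on standard time at UTC+09:00.
05:30 UTC + 9h = 14:30 Rasund Canton.

14:30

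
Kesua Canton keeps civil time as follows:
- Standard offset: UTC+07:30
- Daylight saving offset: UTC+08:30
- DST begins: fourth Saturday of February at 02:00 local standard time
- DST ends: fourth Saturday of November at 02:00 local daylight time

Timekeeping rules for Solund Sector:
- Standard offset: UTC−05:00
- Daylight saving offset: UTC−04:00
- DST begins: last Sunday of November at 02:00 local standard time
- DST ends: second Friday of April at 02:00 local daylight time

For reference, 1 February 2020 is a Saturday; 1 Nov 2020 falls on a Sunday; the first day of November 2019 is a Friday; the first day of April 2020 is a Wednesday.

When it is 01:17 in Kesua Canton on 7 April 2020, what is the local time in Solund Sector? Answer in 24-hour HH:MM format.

12:47

1 February 2020 is a Saturday, so the first Saturday is February 1 and the fourth is February 22.
1 November 2020 is a Sunday, so the first Saturday is November 7 and the fourth is November 28.
Daylight saving runs 22 February – 28 November; 7 April 2020 is inside that window, so Kesua Canton is at UTC+08:30.
01:17 Kesua Canton − 8h30m = 16:47 UTC (rolling into the previous day, 6 April 2020).
1 November 2019 is a Friday, so Sundays fall on 3, 10, 17, 24; the last is November 24.
1 April 2020 is a Wednesday, so the first Friday is April 3 and the second is April 10.
At the standard offset (UTC−05:00), 16:47 UTC − 5h = 11:47 Solund Sector standard time.
The standard-time date in Solund Sector, 6 April 2020, falls between 24 November 2019 and 10 April 2020, so daylight saving is in effect and Solund Sector is at UTC−04:00.
16:47 UTC − 4h = 12:47 Solund Sector.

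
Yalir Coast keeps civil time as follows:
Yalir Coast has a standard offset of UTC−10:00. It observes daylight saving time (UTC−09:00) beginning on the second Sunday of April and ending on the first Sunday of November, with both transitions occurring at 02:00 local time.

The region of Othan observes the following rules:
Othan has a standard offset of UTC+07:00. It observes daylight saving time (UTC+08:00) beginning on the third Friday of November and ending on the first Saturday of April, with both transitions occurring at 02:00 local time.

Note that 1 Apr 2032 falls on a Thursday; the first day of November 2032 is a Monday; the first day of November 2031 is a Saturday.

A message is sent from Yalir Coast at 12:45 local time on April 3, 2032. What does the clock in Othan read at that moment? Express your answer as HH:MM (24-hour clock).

05:45

1 April 2032 is a Thursday, so the first Sunday is April 4 and the second is April 11.
1 November 2032 is a Monday, so the first Sunday is November 7.
April 3, 2032 is outside the daylight-saving period (11 April – 7 November), so Yalir Coast is on standard time, UTC−10:00.
12:45 Yalir Coast + 10h = 22:45 UTC.
1 November 2031 is a Saturday, so the first Friday is November 7 and the third is November 21.
1 April 2032 is a Thursday, so the first Saturday is April 3.
At the standard offset (UTC+07:00), 22:45 UTC + 7h = 05:45 Othan standard time (rolling into the next day, 4 April 2032).
Daylight saving runs 21 November 2031 – 3 April 2032; the standard-time date in Othan, April 4, 2032, is outside that window, so Othan is on standard time at UTC+07:00.
22:45 UTC + 7h = 05:45 Othan (rolling into the next day, 4 April 2032).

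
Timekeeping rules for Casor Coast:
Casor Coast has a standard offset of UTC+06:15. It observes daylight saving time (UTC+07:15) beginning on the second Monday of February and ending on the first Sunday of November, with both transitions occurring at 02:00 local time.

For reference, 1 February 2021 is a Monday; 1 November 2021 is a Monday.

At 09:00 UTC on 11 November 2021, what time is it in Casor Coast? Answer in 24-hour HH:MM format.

15:15

1 February 2021 is a Monday, so the first Monday is February 1 and the second is February 8.
1 November 2021 is a Monday, so the first Sunday is November 7.
At the standard offset (UTC+06:15), 09:00 UTC + 6h15m = 15:15 Casor Coast standard time.
The standard-time date in Casor Coast, 11 November 2021, does not fall between 8 February and 7 November, so daylight saving is not in effect and Casor Coast is at UTC+06:15.
09:00 UTC + 6h15m = 15:15 local.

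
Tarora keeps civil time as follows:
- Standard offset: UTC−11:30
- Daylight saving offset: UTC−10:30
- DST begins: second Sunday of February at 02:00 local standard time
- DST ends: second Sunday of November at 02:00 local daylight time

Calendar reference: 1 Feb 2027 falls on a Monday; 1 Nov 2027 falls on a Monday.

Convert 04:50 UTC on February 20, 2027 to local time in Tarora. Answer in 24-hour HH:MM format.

18:20

1 February 2027 is a Monday, so the first Sunday is February 7 and the second is February 14.
1 November 2027 is a Monday, so the first Sunday is November 7 and the second is November 14.
At the standard offset (UTC−11:30), 04:50 UTC − 11h30m = 17:20 Tarora standard time (rolling into the previous day, 19 February 2027).
The standard-time date in Tarora, February 19, 2027, lies within the daylight-saving period (14 February – 14 November), so Tarora is on daylight time, UTC−10:30.
04:50 UTC − 10h30m = 18:20 local (rolling into the previous day, 19 February 2027).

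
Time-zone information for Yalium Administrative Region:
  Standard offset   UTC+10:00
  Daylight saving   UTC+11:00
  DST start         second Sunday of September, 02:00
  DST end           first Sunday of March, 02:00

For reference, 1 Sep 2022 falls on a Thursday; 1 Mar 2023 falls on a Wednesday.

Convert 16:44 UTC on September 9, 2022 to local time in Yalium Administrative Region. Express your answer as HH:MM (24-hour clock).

1 September 2022 is a Thursday, so the first Sunday is September 4 and the second is September 11.
1 March 2023 is a Wednesday, so the first Sunday is March 5.
At the standard offset (UTC+10:00), 16:44 UTC + 10h = 02:44 Yalium Administrative Region standard time (rolling into the next day, 10 September 2022).
Daylight saving runs 11 September 2022 – 5 March 2023; the standard-time date in Yalium Administrative Region, September 10, 2022, is outside that window, so Yalium Administrative Region is on standard time at UTC+10:00.
16:44 UTC + 10h = 02:44 local (rolling into the next day, 10 September 2022).

02:44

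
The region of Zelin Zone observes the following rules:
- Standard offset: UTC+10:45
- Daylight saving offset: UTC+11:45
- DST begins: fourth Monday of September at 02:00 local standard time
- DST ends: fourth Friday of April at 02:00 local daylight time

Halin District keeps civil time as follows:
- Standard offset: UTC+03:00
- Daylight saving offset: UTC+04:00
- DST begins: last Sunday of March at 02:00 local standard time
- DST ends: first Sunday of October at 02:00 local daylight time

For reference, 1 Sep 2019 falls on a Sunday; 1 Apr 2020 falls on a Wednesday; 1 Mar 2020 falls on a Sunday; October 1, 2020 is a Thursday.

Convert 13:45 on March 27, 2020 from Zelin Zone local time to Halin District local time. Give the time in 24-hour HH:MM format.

05:00

1 September 2019 is a Sunday, so the first Monday is September 2 and the fourth is September 23.
1 April 2020 is a Wednesday, so the first Friday is April 3 and the fourth is April 24.
March 27, 2020 lies within the daylight-saving period (23 September 2019 – 24 April 2020), so Zelin Zone is on daylight time, UTC+11:45.
13:45 Zelin Zone − 11h45m = 02:00 UTC.
1 March 2020 is a Sunday, so Sundays fall on 1, 8, 15, 22, 29; the last is March 29.
1 October 2020 is a Thursday, so the first Sunday is October 4.
At the standard offset (UTC+03:00), 02:00 UTC + 3h = 05:00 Halin District standard time.
Daylight saving runs 29 March – 4 October; the standard-time date in Halin District, March 27, 2020, is outside that window, so Halin District is on standard time at UTC+03:00.
02:00 UTC + 3h = 05:00 Halin District.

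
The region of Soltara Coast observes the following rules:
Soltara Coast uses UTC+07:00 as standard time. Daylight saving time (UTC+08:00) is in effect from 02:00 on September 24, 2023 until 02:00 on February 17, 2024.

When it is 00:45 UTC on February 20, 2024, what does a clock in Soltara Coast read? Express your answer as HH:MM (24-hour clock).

07:45

At the standard offset (UTC+07:00), 00:45 UTC + 7h = 07:45 Soltara Coast standard time.
The standard-time date in Soltara Coast, February 20, 2024, is outside the daylight-saving period (24 September 2023 – 17 February 2024), so Soltara Coast is on standard time, UTC+07:00.
00:45 UTC + 7h = 07:45 local.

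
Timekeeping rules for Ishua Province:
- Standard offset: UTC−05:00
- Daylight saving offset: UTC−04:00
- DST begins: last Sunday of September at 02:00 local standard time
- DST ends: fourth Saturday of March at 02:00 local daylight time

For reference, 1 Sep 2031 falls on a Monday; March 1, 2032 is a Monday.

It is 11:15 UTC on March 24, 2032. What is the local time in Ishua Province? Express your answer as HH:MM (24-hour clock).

07:15

1 September 2031 is a Monday, so Sundays fall on 7, 14, 21, 28; the last is September 28.
1 March 2032 is a Monday, so the first Saturday is March 6 and the fourth is March 27.
At the standard offset (UTC−05:00), 11:15 UTC − 5h = 06:15 Ishua Province standard time.
The standard-time date in Ishua Province, March 24, 2032, falls between 28 September 2031 and 27 March 2032, so daylight saving is in effect and Ishua Province is at UTC−04:00.
11:15 UTC − 4h = 07:15 local.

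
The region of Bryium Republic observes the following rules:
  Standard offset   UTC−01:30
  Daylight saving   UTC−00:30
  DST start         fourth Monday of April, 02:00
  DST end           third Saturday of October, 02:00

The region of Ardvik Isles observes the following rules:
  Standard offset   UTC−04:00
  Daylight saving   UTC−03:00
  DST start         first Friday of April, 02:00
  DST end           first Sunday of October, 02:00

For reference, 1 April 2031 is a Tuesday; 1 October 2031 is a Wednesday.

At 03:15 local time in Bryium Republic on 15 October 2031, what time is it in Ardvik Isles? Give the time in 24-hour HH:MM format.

1 April 2031 is a Tuesday, so the first Monday is April 7 and the fourth is April 28.
1 October 2031 is a Wednesday, so the first Saturday is October 4 and the third is October 18.
15 October 2031 falls between 28 April and 18 October, so daylight saving is in effect and Bryium Republic is at UTC−00:30.
03:15 Bryium Republic + 0h30m = 03:45 UTC.
1 April 2031 is a Tuesday, so the first Friday is April 4.
1 October 2031 is a Wednesday, so the first Sunday is October 5.
At the standard offset (UTC−04:00), 03:45 UTC − 4h = 23:45 Ardvik Isles standard time (rolling into the previous day, 14 October 2031).
The standard-time date in Ardvik Isles, 14 October 2031, does not fall between 4 April and 5 October, so daylight saving is not in effect and Ardvik Isles is at UTC−04:00.
03:45 UTC − 4h = 23:45 Ardvik Isles (rolling into the previous day, 14 October 2031).

23:45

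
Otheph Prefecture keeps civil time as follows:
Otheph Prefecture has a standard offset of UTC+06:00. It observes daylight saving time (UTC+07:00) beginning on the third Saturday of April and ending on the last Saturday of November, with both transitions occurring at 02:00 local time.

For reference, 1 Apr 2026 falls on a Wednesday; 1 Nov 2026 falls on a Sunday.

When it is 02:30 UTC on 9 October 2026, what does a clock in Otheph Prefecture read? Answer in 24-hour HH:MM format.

09:30

1 April 2026 is a Wednesday, so the first Saturday is April 4 and the third is April 18.
1 November 2026 is a Sunday, so Saturdays fall on 7, 14, 21, 28; the last is November 28.
At the standard offset (UTC+06:00), 02:30 UTC + 6h = 08:30 Otheph Prefecture standard time.
The standard-time date in Otheph Prefecture, 9 October 2026, lies within the daylight-saving period (18 April – 28 November), so Otheph Prefecture is on daylight time, UTC+07:00.
02:30 UTC + 7h = 09:30 local.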